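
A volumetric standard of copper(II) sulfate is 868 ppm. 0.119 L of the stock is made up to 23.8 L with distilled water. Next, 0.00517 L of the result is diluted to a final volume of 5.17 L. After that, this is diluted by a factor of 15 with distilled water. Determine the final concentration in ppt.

Overall dilution factor = 200 × 1000 × 15 = 3.00 × 10⁶.
868 ppm / 3.00 × 10⁶ = 2.89 × 10⁻⁴ ppm = 289 ppt.

289 ppt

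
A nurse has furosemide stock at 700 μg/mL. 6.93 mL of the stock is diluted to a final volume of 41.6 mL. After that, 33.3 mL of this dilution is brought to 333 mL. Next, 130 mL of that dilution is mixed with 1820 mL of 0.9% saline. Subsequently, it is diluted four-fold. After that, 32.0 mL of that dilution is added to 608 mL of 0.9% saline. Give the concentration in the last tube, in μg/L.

9.72 μg/L

Overall dilution factor = 6.003 × 10 × 15 × 4 × 20 = 7.20 × 10⁴.
700 μg/mL / 7.20 × 10⁴ = 9.72 × 10⁻³ μg/mL = 9.72 μg/L.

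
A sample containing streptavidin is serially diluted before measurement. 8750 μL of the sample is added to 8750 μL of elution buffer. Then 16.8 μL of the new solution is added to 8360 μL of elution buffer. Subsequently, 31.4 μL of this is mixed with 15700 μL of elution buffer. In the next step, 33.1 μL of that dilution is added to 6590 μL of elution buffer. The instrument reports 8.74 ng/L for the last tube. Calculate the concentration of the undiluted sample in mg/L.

874 mg/L

Overall dilution factor = 2 × 498.6 × 501 × 200.1 = 10.00 × 10⁷.
Original = 8.74 ng/L × 10.00 × 10⁷ = 8.74 × 10⁸ ng/L = 874 mg/L.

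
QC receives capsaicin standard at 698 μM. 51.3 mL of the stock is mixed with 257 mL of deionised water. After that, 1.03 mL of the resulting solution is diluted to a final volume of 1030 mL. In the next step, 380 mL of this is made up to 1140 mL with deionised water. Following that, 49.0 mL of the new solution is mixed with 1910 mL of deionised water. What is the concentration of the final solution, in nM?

0.968 nM

Overall dilution factor = 6.010 × 1000 × 3 × 39.98 = 7.21 × 10⁵.
698 μM / 7.21 × 10⁵ = 9.68 × 10⁻⁴ μM = 0.968 nM.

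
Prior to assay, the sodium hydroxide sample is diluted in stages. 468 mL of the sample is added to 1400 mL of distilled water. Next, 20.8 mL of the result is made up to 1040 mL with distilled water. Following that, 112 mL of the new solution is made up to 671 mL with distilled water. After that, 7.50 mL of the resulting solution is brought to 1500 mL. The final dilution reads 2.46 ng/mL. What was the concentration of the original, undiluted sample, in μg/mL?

588 μg/mL

Overall dilution factor = 3.991 × 50 × 5.991 × 200 = 2.39 × 10⁵.
Original = 2.46 ng/mL × 2.39 × 10⁵ = 5.88 × 10⁵ ng/mL = 588 μg/mL.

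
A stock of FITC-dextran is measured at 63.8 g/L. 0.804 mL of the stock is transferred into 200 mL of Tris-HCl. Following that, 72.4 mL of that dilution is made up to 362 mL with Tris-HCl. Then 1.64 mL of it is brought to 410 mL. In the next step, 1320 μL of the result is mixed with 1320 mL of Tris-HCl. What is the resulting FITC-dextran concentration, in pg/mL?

204 pg/mL

Overall dilution factor = 249.8 × 5 × 250 × 1001 = 3.13 × 10⁸.
63.8 g/L / 3.13 × 10⁸ = 2.04 × 10⁻⁷ g/L = 204 pg/mL.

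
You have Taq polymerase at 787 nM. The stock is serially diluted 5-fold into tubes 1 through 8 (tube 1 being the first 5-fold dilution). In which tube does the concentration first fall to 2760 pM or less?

Tube n has concentration 787 nM / 5ⁿ.
Need 5ⁿ ≥ 787 nM / 2760 pM = 285, so n ≥ 3.51.
First such tube: n = 4.

tube 4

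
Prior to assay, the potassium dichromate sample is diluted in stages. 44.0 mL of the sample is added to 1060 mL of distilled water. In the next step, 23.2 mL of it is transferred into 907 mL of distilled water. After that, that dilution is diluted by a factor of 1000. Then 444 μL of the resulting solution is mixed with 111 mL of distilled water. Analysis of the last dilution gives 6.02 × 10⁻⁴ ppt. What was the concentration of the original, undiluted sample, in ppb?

Overall dilution factor = 25.09 × 40.09 × 1000 × 251 = 2.53 × 10⁸.
Original = 6.02 × 10⁻⁴ ppt × 2.53 × 10⁸ = 1.52 × 10⁵ ppt = 152 ppb.

152 ppb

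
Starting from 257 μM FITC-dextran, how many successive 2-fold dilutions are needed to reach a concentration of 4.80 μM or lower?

Need 2ⁿ ≥ 53.5, so n ≥ log(53.5)/log(2) = 5.74.
Minimum whole steps: n = 6.

6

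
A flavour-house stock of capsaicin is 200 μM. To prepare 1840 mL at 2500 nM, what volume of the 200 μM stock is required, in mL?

2500 nM = 2.50 μM.
V₁ = C₂V₂/C₁ = 2.50 × 1840 / 200 = 23.0 mL.

23.0 mL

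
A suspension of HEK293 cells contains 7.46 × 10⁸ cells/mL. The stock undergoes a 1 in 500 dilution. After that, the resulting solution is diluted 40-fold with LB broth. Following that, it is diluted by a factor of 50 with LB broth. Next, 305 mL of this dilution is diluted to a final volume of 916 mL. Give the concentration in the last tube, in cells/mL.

248 cells/mL

Overall dilution factor = 500 × 40 × 50 × 3.003 = 3.00 × 10⁶.
7.46 × 10⁸ cells/mL / 3.00 × 10⁶ = 248 cells/mL.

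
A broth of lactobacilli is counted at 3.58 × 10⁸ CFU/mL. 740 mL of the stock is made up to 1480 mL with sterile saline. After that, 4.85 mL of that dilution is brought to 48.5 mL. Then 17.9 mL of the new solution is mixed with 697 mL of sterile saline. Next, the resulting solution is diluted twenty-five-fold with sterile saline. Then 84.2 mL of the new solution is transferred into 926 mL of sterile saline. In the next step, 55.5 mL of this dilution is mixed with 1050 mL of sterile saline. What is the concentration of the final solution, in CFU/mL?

Overall dilution factor = 2 × 10 × 39.94 × 25 × 12.00 × 19.92 = 4.77 × 10⁶.
3.58 × 10⁸ CFU/mL / 4.77 × 10⁶ = 75.0 CFU/mL.

75.0 CFU/mL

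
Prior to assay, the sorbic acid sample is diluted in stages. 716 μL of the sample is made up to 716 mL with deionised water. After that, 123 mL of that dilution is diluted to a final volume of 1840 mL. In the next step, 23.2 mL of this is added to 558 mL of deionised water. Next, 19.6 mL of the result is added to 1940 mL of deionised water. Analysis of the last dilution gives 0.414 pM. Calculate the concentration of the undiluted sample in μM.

15.5 μM

Overall dilution factor = 1000 × 14.96 × 25.05 × 99.98 = 3.75 × 10⁷.
Original = 0.414 pM × 3.75 × 10⁷ = 1.55 × 10⁷ pM = 15.5 μM.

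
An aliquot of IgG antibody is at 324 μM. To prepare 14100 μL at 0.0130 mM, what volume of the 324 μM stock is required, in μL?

0.0130 mM = 13.0 μM.
V₁ = C₂V₂/C₁ = 13.0 × 14100 / 324 = 566 μL.

566 μL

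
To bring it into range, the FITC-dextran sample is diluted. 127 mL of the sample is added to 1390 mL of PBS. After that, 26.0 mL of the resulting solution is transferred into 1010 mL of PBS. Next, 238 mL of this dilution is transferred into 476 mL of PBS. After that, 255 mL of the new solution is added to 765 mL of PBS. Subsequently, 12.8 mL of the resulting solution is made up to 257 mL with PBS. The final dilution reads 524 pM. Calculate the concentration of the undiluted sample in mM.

0.0601 mM

Overall dilution factor = 11.94 × 39.85 × 3 × 4 × 20.08 = 1.15 × 10⁵.
Original = 524 pM × 1.15 × 10⁵ = 6.01 × 10⁷ pM = 0.0601 mM.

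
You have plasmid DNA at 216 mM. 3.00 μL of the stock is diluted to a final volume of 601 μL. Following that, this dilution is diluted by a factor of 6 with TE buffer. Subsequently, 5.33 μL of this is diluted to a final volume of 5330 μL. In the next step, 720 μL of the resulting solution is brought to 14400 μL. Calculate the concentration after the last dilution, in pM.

8990 pM

Overall dilution factor = 200.3 × 6 × 1000 × 20 = 2.40 × 10⁷.
216 mM / 2.40 × 10⁷ = 8.99 × 10⁻⁶ mM = 8990 pM.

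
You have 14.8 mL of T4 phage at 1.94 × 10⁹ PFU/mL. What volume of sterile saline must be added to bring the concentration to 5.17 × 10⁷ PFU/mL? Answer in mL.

541 mL

V₂ = C₁V₁/C₂ = 1.94 × 10⁹ × 14.8 / 5.17 × 10⁷ = 555 mL.
Diluent to add = V₂ − V₁ = 555 − 14.8 = 541 mL.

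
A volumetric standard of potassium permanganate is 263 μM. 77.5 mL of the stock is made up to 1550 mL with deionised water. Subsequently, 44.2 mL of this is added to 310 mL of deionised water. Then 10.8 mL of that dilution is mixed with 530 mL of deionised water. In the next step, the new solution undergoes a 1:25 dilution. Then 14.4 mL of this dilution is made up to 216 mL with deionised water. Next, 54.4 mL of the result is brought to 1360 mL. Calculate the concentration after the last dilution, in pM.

3.50 pM

Overall dilution factor = 20 × 8.014 × 50.07 × 25 × 15 × 25 = 7.52 × 10⁷.
263 μM / 7.52 × 10⁷ = 3.50 × 10⁻⁶ μM = 3.50 pM.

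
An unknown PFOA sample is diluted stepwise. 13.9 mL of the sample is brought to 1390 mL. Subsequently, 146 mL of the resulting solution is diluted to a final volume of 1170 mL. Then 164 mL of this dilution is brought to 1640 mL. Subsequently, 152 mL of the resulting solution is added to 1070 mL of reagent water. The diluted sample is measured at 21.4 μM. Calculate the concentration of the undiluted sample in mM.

1380 mM

Overall dilution factor = 100 × 8.014 × 10 × 8.039 = 6.44 × 10⁴.
Original = 21.4 μM × 6.44 × 10⁴ = 1.38 × 10⁶ μM = 1380 mM.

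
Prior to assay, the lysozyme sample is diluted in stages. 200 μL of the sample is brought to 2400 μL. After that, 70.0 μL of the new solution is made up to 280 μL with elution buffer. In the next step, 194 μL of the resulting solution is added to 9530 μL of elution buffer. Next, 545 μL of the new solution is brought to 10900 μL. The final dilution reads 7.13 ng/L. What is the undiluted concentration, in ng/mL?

Overall dilution factor = 12 × 4 × 50.12 × 20 = 4.81 × 10⁴.
Original = 7.13 ng/L × 4.81 × 10⁴ = 3.43 × 10⁵ ng/L = 343 ng/mL.

343 ng/mL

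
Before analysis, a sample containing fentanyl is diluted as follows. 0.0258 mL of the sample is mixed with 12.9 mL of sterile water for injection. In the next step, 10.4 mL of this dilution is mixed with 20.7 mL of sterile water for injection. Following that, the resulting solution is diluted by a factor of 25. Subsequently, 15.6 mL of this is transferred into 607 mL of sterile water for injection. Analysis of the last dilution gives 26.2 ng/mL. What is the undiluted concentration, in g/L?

Overall dilution factor = 501 × 2.990 × 25 × 39.91 = 1.49 × 10⁶.
Original = 26.2 ng/mL × 1.49 × 10⁶ = 3.92 × 10⁷ ng/mL = 39.2 g/L.

39.2 g/L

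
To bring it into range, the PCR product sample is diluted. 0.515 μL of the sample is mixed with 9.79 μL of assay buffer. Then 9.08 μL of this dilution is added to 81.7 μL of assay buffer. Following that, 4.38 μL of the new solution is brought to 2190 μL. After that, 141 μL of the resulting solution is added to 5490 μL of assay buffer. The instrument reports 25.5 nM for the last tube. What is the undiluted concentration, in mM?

Overall dilution factor = 20.01 × 9.998 × 500 × 39.94 = 3.99 × 10⁶.
Original = 25.5 nM × 3.99 × 10⁶ = 1.02 × 10⁸ nM = 102 mM.

102 mM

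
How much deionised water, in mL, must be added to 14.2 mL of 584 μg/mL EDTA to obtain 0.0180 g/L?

447 mL

0.0180 g/L = 18.0 μg/mL.
V₂ = C₁V₁/C₂ = 584 × 14.2 / 18.0 = 461 mL.
Diluent to add = V₂ − V₁ = 461 − 14.2 = 447 mL.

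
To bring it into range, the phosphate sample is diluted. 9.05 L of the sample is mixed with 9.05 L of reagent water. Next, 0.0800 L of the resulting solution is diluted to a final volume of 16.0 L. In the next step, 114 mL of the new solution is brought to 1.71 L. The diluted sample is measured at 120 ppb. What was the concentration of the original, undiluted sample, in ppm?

Overall dilution factor = 2 × 200 × 15 = 6000.
Original = 120 ppb × 6000 = 7.20 × 10⁵ ppb = 720 ppm.

720 ppm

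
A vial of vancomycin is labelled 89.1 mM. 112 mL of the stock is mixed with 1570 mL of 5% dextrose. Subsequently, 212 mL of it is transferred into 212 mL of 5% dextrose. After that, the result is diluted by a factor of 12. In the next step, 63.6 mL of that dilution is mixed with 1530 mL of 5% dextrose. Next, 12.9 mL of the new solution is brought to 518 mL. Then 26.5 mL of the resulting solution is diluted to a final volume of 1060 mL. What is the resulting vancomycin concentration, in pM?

6140 pM

Overall dilution factor = 15.02 × 2 × 12 × 25.06 × 40.16 × 40 = 1.45 × 10⁷.
89.1 mM / 1.45 × 10⁷ = 6.14 × 10⁻⁶ mM = 6140 pM.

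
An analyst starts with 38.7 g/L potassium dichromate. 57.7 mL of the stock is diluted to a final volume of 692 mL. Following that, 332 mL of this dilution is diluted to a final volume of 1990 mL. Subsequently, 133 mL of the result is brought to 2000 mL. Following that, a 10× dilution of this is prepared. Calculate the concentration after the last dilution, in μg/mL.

3.58 μg/mL

Overall dilution factor = 11.99 × 5.994 × 15.04 × 10 = 1.08 × 10⁴.
38.7 g/L / 1.08 × 10⁴ = 3.58 × 10⁻³ g/L = 3.58 μg/mL.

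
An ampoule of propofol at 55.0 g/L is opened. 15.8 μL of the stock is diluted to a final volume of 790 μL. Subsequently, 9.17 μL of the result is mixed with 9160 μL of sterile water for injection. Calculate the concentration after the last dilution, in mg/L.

Overall dilution factor = 50 × 999.9 = 5.00 × 10⁴.
55.0 g/L / 5.00 × 10⁴ = 1.10 × 10⁻³ g/L = 1.10 mg/L.

1.10 mg/L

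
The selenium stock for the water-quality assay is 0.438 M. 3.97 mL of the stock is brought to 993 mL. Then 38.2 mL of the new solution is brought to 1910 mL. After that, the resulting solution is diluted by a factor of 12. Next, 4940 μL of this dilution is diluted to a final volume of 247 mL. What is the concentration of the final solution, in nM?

Overall dilution factor = 250.1 × 50 × 12 × 50 = 7.50 × 10⁶.
0.438 M / 7.50 × 10⁶ = 5.84 × 10⁻⁸ M = 58.4 nM.

58.4 nM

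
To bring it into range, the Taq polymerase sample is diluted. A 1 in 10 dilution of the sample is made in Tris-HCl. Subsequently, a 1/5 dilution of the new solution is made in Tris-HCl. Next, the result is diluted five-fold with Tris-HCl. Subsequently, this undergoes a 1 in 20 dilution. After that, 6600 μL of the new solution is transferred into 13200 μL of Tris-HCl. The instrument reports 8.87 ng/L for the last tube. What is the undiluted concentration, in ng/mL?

Overall dilution factor = 10 × 5 × 5 × 20 × 3 = 1.50 × 10⁴.
Original = 8.87 ng/L × 1.50 × 10⁴ = 1.33 × 10⁵ ng/L = 133 ng/mL.

133 ng/mL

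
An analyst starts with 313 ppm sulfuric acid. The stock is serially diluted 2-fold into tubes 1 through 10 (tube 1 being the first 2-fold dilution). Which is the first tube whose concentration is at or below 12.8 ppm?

tube 5

Tube n has concentration 313 ppm / 2ⁿ.
Need 2ⁿ ≥ 313 ppm / 12.8 ppm = 24.5, so n ≥ 4.61.
First such tube: n = 5.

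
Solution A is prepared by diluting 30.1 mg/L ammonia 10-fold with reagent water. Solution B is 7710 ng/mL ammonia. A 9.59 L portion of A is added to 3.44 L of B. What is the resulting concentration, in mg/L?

C_A = 30.1 mg/L / 10 = 3.01 mg/L.
C_B = 7710 ng/mL = 7.71 mg/L.
C_mix = (C_A·V_A + C_B·V_B)/(V_A + V_B) = (3.01×9.59 + 7.71×3.44) / 13.03 = 4.25 mg/L.

4.25 mg/L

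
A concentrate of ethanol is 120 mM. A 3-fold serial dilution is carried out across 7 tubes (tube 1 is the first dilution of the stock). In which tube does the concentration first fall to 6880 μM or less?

tube 3

Tube n has concentration 120 mM / 3ⁿ.
Need 3ⁿ ≥ 120 mM / 6880 μM = 17.4, so n ≥ 2.60.
First such tube: n = 3.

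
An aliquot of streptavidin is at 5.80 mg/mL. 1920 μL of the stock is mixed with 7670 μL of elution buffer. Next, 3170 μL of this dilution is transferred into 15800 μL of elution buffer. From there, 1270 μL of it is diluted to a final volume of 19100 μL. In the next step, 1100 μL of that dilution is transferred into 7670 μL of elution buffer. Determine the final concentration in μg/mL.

1.62 μg/mL

Overall dilution factor = 4.995 × 5.984 × 15.04 × 7.973 = 3584.
5.80 mg/mL / 3584 = 1.62 × 10⁻³ mg/mL = 1.62 μg/mL.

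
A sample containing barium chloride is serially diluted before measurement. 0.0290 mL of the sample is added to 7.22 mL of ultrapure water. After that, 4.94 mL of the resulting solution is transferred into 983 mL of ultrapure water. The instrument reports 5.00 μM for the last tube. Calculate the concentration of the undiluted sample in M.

Overall dilution factor = 250.0 × 200.0 = 5.00 × 10⁴.
Original = 5.00 μM × 5.00 × 10⁴ = 2.50 × 10⁵ μM = 0.250 M.

0.250 M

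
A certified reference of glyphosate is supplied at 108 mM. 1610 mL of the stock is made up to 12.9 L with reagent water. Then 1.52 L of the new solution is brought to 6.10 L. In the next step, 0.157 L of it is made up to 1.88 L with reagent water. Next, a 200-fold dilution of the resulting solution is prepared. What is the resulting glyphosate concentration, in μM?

Overall dilution factor = 8.012 × 4.013 × 11.97 × 200 = 7.70 × 10⁴.
108 mM / 7.70 × 10⁴ = 1.40 × 10⁻³ mM = 1.40 μM.

1.40 μM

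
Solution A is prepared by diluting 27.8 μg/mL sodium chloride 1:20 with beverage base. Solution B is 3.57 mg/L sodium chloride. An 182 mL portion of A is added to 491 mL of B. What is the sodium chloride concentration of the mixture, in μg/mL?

C_A = 27.8 μg/mL / 20 = 1.39 μg/mL.
C_B = 3.57 mg/L = 3.57 μg/mL.
C_mix = (C_A·V_A + C_B·V_B)/(V_A + V_B) = (1.39×182 + 3.57×491) / 673.0 = 2.98 μg/mL.

2.98 μg/mL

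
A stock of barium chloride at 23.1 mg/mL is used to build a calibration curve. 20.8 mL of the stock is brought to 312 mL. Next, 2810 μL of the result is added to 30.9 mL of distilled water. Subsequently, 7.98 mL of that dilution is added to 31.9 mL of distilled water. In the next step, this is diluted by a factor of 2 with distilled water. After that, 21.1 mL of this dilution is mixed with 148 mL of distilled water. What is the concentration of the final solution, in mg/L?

1.60 mg/L

Overall dilution factor = 15 × 12.00 × 4.997 × 2 × 8.014 = 1.44 × 10⁴.
23.1 mg/mL / 1.44 × 10⁴ = 1.60 × 10⁻³ mg/mL = 1.60 mg/L.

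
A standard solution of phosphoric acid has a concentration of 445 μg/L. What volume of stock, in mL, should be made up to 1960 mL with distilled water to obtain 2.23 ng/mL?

9.82 mL

2.23 ng/mL = 2.23 μg/L.
V₁ = C₂V₂/C₁ = 2.23 × 1960 / 445 = 9.82 mL.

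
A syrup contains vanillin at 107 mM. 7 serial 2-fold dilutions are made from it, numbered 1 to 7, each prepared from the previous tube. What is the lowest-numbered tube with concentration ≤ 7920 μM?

tube 4

Tube n has concentration 107 mM / 2ⁿ.
Need 2ⁿ ≥ 107 mM / 7920 μM = 13.5, so n ≥ 3.76.
First such tube: n = 4.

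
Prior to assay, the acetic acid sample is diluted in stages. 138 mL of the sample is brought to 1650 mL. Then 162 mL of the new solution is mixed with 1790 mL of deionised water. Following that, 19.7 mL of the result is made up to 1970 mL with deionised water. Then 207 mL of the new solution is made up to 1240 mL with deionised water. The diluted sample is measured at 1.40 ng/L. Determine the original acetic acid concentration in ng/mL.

121 ng/mL

Overall dilution factor = 11.96 × 12.05 × 100 × 5.990 = 8.63 × 10⁴.
Original = 1.40 ng/L × 8.63 × 10⁴ = 1.21 × 10⁵ ng/L = 121 ng/mL.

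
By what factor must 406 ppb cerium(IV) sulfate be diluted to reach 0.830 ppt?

4.89 × 10⁵

Factor = C₀/C_target = 406 ppb / 0.830 ppt = 4.89 × 10⁵.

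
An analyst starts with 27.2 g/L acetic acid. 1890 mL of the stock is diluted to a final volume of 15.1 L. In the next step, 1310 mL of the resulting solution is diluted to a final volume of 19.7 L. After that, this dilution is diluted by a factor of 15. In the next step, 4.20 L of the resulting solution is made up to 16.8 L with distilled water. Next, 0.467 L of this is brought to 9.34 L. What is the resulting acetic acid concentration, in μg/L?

Overall dilution factor = 7.989 × 15.04 × 15 × 4 × 20 = 1.44 × 10⁵.
27.2 g/L / 1.44 × 10⁵ = 1.89 × 10⁻⁴ g/L = 189 μg/L.

189 μg/L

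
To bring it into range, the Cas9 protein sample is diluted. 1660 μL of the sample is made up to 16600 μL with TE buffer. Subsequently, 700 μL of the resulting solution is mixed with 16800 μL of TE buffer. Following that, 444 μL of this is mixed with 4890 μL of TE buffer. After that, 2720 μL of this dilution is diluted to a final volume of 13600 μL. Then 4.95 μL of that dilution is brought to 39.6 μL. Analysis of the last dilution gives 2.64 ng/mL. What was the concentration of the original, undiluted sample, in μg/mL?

Overall dilution factor = 10 × 25 × 12.01 × 5 × 8 = 1.20 × 10⁵.
Original = 2.64 ng/mL × 1.20 × 10⁵ = 3.17 × 10⁵ ng/mL = 317 μg/mL.

317 μg/mL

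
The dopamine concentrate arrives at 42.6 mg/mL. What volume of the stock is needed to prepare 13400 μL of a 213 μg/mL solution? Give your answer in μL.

67.0 μL

213 μg/mL = 0.213 mg/mL.
V₁ = C₂V₂/C₁ = 0.213 × 13400 / 42.6 = 67.0 μL.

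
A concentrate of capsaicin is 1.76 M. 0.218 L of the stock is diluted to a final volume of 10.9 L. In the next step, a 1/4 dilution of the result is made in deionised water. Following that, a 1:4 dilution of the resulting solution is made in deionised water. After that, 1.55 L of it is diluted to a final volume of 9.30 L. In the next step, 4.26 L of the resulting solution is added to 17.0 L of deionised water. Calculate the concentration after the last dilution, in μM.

73.5 μM

Overall dilution factor = 50 × 4 × 4 × 6 × 4.991 = 2.40 × 10⁴.
1.76 M / 2.40 × 10⁴ = 7.35 × 10⁻⁵ M = 73.5 μM.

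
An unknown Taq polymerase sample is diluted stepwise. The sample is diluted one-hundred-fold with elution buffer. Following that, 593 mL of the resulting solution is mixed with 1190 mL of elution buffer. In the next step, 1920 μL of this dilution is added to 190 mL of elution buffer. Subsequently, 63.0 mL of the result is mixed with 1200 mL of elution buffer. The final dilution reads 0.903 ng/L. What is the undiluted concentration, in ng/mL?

544 ng/mL

Overall dilution factor = 100 × 3.007 × 99.96 × 20.05 = 6.03 × 10⁵.
Original = 0.903 ng/L × 6.03 × 10⁵ = 5.44 × 10⁵ ng/L = 544 ng/mL.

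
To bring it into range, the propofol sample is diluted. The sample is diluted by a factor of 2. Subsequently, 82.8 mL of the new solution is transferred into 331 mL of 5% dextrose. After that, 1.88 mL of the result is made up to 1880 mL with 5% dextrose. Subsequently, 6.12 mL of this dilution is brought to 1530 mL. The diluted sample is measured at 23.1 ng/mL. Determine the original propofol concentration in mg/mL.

57.7 mg/mL

Overall dilution factor = 2 × 4.998 × 1000 × 250 = 2.50 × 10⁶.
Original = 23.1 ng/mL × 2.50 × 10⁶ = 5.77 × 10⁷ ng/mL = 57.7 mg/mL.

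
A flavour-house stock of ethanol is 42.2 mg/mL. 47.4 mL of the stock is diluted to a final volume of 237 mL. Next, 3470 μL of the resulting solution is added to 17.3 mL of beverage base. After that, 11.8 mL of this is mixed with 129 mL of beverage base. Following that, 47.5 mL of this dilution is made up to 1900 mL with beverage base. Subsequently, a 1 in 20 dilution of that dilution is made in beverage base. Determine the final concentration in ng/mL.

Overall dilution factor = 5 × 5.986 × 11.93 × 40 × 20 = 2.86 × 10⁵.
42.2 mg/mL / 2.86 × 10⁵ = 1.48 × 10⁻⁴ mg/mL = 148 ng/mL.

148 ng/mL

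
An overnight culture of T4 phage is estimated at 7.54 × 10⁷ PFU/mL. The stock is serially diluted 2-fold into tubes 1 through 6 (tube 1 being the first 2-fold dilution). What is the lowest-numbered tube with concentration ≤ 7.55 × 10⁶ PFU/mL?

Tube n has concentration 7.54 × 10⁷ PFU/mL / 2ⁿ.
Need 2ⁿ ≥ 7.54 × 10⁷ PFU/mL / 7.55 × 10⁶ PFU/mL = 9.99, so n ≥ 3.32.
First such tube: n = 4.

tube 4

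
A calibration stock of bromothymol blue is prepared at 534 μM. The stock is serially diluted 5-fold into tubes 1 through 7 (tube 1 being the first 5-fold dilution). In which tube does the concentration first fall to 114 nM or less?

Tube n has concentration 534 μM / 5ⁿ.
Need 5ⁿ ≥ 534 μM / 114 nM = 4684, so n ≥ 5.25.
First such tube: n = 6.

tube 6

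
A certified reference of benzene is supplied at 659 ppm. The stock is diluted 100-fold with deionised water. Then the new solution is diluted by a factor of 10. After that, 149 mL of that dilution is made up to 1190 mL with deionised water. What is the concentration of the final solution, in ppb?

82.5 ppb

Overall dilution factor = 100 × 10 × 7.987 = 7987.
659 ppm / 7987 = 0.0825 ppm = 82.5 ppb.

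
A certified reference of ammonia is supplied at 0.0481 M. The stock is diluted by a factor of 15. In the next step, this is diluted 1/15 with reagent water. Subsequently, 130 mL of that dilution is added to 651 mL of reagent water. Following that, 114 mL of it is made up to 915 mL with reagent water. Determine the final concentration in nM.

4430 nM

Overall dilution factor = 15 × 15 × 6.008 × 8.026 = 1.08 × 10⁴.
0.0481 M / 1.08 × 10⁴ = 4.43 × 10⁻⁶ M = 4430 nM.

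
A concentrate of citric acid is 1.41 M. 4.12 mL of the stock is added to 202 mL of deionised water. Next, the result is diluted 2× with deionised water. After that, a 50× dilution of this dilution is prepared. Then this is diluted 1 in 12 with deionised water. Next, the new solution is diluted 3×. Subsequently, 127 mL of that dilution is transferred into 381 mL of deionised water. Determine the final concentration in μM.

Overall dilution factor = 50.03 × 2 × 50 × 12 × 3 × 4 = 7.20 × 10⁵.
1.41 M / 7.20 × 10⁵ = 1.96 × 10⁻⁶ M = 1.96 μM.

1.96 μM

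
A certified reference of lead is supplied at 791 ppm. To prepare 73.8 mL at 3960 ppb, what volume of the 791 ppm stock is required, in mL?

3960 ppb = 3.96 ppm.
V₁ = C₂V₂/C₁ = 3.96 × 73.8 / 791 = 0.369 mL.

0.369 mL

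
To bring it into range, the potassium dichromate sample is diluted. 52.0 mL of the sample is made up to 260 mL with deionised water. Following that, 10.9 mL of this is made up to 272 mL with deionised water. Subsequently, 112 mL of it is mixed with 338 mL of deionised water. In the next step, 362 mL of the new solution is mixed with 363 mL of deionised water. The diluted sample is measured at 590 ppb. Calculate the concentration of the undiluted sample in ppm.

592 ppm

Overall dilution factor = 5 × 24.95 × 4.018 × 2.003 = 1004.
Original = 590 ppb × 1004 = 5.92 × 10⁵ ppb = 592 ppm.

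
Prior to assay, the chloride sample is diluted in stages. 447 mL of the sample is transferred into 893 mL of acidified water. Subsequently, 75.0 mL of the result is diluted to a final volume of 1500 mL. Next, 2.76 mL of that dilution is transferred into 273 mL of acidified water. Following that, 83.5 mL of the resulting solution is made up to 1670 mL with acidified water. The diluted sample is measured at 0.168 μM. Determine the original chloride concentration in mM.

Overall dilution factor = 2.998 × 20 × 99.91 × 20 = 1.20 × 10⁵.
Original = 0.168 μM × 1.20 × 10⁵ = 2.01 × 10⁴ μM = 20.1 mM.

20.1 mM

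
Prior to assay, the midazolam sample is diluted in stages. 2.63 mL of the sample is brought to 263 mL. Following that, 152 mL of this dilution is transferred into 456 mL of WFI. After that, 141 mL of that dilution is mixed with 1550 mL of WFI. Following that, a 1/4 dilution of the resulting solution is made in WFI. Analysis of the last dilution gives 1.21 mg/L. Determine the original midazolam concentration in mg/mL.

23.2 mg/mL

Overall dilution factor = 100 × 4 × 11.99 × 4 = 1.92 × 10⁴.
Original = 1.21 mg/L × 1.92 × 10⁴ = 2.32 × 10⁴ mg/L = 23.2 mg/mL.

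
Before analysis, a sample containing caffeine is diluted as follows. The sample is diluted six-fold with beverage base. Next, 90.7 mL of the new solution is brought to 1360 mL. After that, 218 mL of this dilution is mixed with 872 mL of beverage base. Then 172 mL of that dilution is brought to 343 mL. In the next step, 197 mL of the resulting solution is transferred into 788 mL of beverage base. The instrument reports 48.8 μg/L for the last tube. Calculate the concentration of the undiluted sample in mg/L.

219 mg/L

Overall dilution factor = 6 × 14.99 × 5 × 1.994 × 5 = 4485.
Original = 48.8 μg/L × 4485 = 2.19 × 10⁵ μg/L = 219 mg/L.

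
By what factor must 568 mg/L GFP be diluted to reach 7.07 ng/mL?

8.03 × 10⁴

Factor = C₀/C_target = 568 mg/L / 7.07 ng/mL = 8.03 × 10⁴.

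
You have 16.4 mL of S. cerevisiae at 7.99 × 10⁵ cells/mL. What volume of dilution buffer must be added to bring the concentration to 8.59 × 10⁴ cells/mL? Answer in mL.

V₂ = C₁V₁/C₂ = 7.99 × 10⁵ × 16.4 / 8.59 × 10⁴ = 153 mL.
Diluent to add = V₂ − V₁ = 153 − 16.4 = 136 mL.

136 mL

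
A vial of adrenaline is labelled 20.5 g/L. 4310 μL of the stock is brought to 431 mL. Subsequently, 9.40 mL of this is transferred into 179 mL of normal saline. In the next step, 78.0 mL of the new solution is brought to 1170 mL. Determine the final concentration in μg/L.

Overall dilution factor = 100 × 20.04 × 15 = 3.01 × 10⁴.
20.5 g/L / 3.01 × 10⁴ = 6.82 × 10⁻⁴ g/L = 682 μg/L.

682 μg/L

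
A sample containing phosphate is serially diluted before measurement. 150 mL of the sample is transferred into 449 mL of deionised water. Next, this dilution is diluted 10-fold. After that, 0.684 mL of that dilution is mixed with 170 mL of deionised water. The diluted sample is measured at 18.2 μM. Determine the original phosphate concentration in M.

0.181 M

Overall dilution factor = 3.993 × 10 × 249.5 = 9965.
Original = 18.2 μM × 9965 = 1.81 × 10⁵ μM = 0.181 M.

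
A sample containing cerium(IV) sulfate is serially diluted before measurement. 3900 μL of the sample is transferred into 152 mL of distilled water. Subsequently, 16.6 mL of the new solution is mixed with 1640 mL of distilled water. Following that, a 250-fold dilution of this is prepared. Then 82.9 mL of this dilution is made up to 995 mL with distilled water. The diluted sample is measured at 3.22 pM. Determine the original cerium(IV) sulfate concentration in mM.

0.0385 mM

Overall dilution factor = 39.97 × 99.80 × 250 × 12.00 = 1.20 × 10⁷.
Original = 3.22 pM × 1.20 × 10⁷ = 3.85 × 10⁷ pM = 0.0385 mM.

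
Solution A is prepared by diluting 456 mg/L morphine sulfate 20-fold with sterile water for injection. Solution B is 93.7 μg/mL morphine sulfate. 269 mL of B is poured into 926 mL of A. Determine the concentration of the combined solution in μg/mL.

C_A = 456 mg/L / 20 = 22.8 mg/L.
C_B = 93.7 μg/mL = 93.7 mg/L.
C_mix = (C_A·V_A + C_B·V_B)/(V_A + V_B) = (22.8×926 + 93.7×269) / 1195 = 38.8 mg/L = 38.8 μg/mL.

38.8 μg/mL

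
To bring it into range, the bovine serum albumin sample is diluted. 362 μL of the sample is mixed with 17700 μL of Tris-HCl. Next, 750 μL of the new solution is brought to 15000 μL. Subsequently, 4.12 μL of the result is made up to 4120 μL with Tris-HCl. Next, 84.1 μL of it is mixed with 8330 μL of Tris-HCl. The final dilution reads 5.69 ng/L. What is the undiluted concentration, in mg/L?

Overall dilution factor = 49.90 × 20 × 1000 × 100.0 = 9.98 × 10⁷.
Original = 5.69 ng/L × 9.98 × 10⁷ = 5.68 × 10⁸ ng/L = 568 mg/L.

568 mg/L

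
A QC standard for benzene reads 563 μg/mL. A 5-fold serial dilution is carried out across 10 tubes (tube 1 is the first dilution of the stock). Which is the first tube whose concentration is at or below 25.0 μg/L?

Tube n has concentration 563 μg/mL / 5ⁿ.
Need 5ⁿ ≥ 563 μg/mL / 25.0 μg/L = 2.25 × 10⁴, so n ≥ 6.23.
First such tube: n = 7.

tube 7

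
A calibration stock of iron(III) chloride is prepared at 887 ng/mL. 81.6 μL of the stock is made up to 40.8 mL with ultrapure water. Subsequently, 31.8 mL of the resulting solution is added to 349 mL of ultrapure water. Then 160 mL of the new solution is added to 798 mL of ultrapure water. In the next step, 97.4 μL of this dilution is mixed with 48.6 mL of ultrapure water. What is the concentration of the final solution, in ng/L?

Overall dilution factor = 500 × 11.97 × 5.987 × 500.0 = 1.79 × 10⁷.
887 ng/mL / 1.79 × 10⁷ = 4.95 × 10⁻⁵ ng/mL = 0.0495 ng/L.

0.0495 ng/L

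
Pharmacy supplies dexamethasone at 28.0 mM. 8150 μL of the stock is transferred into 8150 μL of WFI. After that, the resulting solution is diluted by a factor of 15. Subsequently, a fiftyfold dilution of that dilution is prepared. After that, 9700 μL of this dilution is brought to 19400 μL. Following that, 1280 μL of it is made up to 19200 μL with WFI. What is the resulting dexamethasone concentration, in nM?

622 nM

Overall dilution factor = 2 × 15 × 50 × 2 × 15 = 4.50 × 10⁴.
28.0 mM / 4.50 × 10⁴ = 6.22 × 10⁻⁴ mM = 622 nM.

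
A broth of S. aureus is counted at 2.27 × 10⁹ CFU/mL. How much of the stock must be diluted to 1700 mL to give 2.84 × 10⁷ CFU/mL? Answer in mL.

21.3 mL

V₁ = C₂V₂/C₁ = 2.84 × 10⁷ × 1700 / 2.27 × 10⁹ = 21.3 mL.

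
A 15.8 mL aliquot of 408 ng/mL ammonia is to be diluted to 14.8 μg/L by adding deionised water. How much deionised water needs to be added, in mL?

420 mL

14.8 μg/L = 14.8 ng/mL.
V₂ = C₁V₁/C₂ = 408 × 15.8 / 14.8 = 436 mL.
Diluent to add = V₂ − V₁ = 436 − 15.8 = 420 mL.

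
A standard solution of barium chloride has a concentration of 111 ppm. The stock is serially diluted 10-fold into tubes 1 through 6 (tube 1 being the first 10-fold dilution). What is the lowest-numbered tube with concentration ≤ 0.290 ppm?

Tube n has concentration 111 ppm / 10ⁿ.
Need 10ⁿ ≥ 111 ppm / 0.290 ppm = 383, so n ≥ 2.58.
First such tube: n = 3.

tube 3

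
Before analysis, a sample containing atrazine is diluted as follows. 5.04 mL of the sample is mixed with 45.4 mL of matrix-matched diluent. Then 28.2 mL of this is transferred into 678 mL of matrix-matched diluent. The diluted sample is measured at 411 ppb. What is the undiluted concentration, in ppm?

Overall dilution factor = 10.01 × 25.04 = 251.
Original = 411 ppb × 251 = 1.03 × 10⁵ ppb = 103 ppm.

103 ppm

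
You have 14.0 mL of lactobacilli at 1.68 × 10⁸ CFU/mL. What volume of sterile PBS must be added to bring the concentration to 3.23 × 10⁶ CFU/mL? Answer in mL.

V₂ = C₁V₁/C₂ = 1.68 × 10⁸ × 14.0 / 3.23 × 10⁶ = 728 mL.
Diluent to add = V₂ − V₁ = 728 − 14.0 = 714 mL.

714 mL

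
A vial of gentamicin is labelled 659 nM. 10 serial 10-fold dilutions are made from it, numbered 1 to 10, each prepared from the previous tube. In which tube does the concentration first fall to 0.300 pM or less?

tube 7

Tube n has concentration 659 nM / 10ⁿ.
Need 10ⁿ ≥ 659 nM / 0.300 pM = 2.20 × 10⁶, so n ≥ 6.34.
First such tube: n = 7.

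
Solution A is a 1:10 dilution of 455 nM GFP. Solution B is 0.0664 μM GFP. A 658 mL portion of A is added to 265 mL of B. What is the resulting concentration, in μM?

C_A = 455 nM / 10 = 45.5 nM.
C_B = 0.0664 μM = 66.4 nM.
C_mix = (C_A·V_A + C_B·V_B)/(V_A + V_B) = (45.5×658 + 66.4×265) / 923.0 = 51.5 nM = 0.0515 μM.

0.0515 μM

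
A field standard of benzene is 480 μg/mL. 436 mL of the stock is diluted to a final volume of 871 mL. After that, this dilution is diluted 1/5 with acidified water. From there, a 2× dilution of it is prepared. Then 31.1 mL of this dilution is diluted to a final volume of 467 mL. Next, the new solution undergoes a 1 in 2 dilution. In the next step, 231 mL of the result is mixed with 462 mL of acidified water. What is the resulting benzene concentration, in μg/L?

Overall dilution factor = 1.998 × 5 × 2 × 15.02 × 2 × 3 = 1800.
480 μg/mL / 1800 = 0.267 μg/mL = 267 μg/L.

267 μg/L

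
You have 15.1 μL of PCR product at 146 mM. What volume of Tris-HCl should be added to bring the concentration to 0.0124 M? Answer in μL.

163 μL

0.0124 M = 12.4 mM.
V₂ = C₁V₁/C₂ = 146 × 15.1 / 12.4 = 178 μL.
Diluent to add = V₂ − V₁ = 178 − 15.1 = 163 μL.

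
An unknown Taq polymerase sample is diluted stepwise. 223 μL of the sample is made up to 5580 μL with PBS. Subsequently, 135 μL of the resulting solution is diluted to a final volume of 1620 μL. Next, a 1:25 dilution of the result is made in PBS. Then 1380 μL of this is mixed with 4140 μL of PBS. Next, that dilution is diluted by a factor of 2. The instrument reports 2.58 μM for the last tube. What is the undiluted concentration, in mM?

155 mM

Overall dilution factor = 25.02 × 12 × 25 × 4 × 2 = 6.01 × 10⁴.
Original = 2.58 μM × 6.01 × 10⁴ = 1.55 × 10⁵ μM = 155 mM.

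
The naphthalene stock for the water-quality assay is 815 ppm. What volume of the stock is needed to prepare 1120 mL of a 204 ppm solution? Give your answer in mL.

280 mL

V₁ = C₂V₂/C₁ = 204 × 1120 / 815 = 280 mL.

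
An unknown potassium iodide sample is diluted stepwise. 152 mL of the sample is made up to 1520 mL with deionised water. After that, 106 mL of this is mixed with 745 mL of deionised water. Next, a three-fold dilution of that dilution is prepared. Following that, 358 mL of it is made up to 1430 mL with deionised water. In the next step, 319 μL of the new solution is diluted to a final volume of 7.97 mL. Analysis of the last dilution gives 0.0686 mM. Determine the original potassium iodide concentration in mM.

Overall dilution factor = 10 × 8.028 × 3 × 3.994 × 24.98 = 2.40 × 10⁴.
Original = 0.0686 mM × 2.40 × 10⁴ = 1649 mM.

1650 mM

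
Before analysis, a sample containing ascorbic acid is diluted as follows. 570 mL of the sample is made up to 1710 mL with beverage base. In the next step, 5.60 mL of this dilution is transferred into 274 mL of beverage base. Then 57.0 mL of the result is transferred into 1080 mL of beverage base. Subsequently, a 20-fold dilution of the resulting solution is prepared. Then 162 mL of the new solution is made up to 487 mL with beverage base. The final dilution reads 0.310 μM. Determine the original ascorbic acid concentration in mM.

Overall dilution factor = 3 × 49.93 × 19.95 × 20 × 3.006 = 1.80 × 10⁵.
Original = 0.310 μM × 1.80 × 10⁵ = 5.57 × 10⁴ μM = 55.7 mM.

55.7 mM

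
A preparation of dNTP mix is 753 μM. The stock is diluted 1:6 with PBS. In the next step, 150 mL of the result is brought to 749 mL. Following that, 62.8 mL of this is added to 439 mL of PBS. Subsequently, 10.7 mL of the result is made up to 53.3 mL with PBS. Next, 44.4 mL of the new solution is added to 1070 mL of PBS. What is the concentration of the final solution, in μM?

Overall dilution factor = 6 × 4.993 × 7.990 × 4.981 × 25.10 = 2.99 × 10⁴.
753 μM / 2.99 × 10⁴ = 0.0252 μM.

0.0252 μM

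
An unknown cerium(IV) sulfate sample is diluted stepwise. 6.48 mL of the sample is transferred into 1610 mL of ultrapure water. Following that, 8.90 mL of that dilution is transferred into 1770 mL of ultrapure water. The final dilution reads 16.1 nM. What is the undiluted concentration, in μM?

803 μM

Overall dilution factor = 249.5 × 199.9 = 4.99 × 10⁴.
Original = 16.1 nM × 4.99 × 10⁴ = 8.03 × 10⁵ nM = 803 μM.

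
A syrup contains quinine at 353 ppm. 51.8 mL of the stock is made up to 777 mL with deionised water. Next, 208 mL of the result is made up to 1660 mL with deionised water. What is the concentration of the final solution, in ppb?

2950 ppb

Overall dilution factor = 15 × 7.981 = 120.
353 ppm / 120 = 2.95 ppm = 2950 ppb.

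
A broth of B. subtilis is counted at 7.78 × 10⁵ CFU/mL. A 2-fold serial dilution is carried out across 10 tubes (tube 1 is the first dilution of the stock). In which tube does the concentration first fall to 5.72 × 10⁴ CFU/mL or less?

tube 4

Tube n has concentration 7.78 × 10⁵ CFU/mL / 2ⁿ.
Need 2ⁿ ≥ 7.78 × 10⁵ CFU/mL / 5.72 × 10⁴ CFU/mL = 13.6, so n ≥ 3.77.
First such tube: n = 4.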